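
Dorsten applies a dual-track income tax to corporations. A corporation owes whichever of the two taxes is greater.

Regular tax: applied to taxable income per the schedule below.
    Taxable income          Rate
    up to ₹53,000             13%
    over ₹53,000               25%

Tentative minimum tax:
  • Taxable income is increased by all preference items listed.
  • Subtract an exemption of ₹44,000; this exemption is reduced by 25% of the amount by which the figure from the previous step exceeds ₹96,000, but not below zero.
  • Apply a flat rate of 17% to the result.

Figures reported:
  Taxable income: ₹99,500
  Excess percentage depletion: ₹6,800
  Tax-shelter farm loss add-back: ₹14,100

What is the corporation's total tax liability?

Regular tax:
  ₹53,000 × 13% = ₹6,890
  ₹46,500 × 25% = ₹11,625
  → ₹18,515

Tentative minimum tax:
  Adjusted income: ₹99,500 + ₹6,800 + ₹14,100 = ₹120,400
  Exemption: ₹44,000 − 25% × (₹120,400 − ₹96,000) = ₹44,000 − ₹6,100 = ₹37,900
  Base: ₹120,400 − ₹37,900 = ₹82,500
  ₹82,500 × 17% = ₹14,025

₹18,515 > ₹14,025, so the regular tax governs.

₹18,515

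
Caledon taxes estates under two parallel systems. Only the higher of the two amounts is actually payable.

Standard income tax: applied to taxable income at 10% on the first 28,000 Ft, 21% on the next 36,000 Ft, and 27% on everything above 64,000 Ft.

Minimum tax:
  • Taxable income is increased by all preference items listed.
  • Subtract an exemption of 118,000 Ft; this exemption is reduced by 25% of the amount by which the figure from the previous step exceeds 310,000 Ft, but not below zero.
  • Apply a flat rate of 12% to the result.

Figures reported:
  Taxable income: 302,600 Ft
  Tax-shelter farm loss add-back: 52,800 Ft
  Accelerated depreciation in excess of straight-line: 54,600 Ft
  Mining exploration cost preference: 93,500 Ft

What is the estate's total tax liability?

Minimum tax:
  Adjusted income: 302,600 Ft + 52,800 Ft + 54,600 Ft + 93,500 Ft = 503,500 Ft
  Exemption: 118,000 Ft − 25% × (503,500 Ft − 310,000 Ft) = 118,000 Ft − 48,375 Ft = 69,625 Ft
  Base: 503,500 Ft − 69,625 Ft = 433,875 Ft
  433,875 Ft × 12% = 52,065 Ft

Standard income tax:
  28,000 Ft × 10% = 2,800 Ft
  36,000 Ft × 21% = 7,560 Ft
  238,600 Ft × 27% = 64,422 Ft
  → 74,782 Ft

74,782 Ft > 52,065 Ft, so the standard income tax governs.

74,782 Ft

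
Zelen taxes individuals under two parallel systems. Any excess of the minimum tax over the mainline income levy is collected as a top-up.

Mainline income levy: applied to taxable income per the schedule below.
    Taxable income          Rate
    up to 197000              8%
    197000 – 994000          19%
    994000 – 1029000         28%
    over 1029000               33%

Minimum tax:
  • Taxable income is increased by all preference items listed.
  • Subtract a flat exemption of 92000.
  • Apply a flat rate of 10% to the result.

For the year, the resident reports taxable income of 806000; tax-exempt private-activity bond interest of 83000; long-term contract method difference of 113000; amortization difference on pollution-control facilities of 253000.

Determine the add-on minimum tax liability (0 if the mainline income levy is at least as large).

0

Minimum tax:
  Adjusted income: 806000 + 83000 + 113000 + 253000 = 1255000
  Less exemption 92000 → base 1163000
  1163000 × 10% = 116300

Mainline income levy:
  197000 × 8% = 15760
  609000 × 19% = 115710
  → 131470

116300 ≤ 131470, so no add-on is due.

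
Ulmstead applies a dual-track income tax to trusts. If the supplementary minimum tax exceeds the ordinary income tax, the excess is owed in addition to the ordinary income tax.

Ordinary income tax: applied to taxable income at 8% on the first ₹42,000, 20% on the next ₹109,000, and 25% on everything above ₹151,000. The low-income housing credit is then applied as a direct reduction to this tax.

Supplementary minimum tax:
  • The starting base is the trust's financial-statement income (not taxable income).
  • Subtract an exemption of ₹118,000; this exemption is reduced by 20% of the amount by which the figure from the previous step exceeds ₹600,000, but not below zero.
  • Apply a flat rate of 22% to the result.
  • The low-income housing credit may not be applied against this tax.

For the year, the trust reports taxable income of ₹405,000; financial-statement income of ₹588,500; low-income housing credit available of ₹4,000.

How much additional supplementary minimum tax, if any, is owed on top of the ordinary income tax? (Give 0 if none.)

₹18,850

Ordinary income tax:
  ₹42,000 × 8% = ₹3,360
  ₹109,000 × 20% = ₹21,800
  ₹254,000 × 25% = ₹63,500
  → ₹88,660
  Less low-income housing credit ₹4,000 → ₹84,660

Supplementary minimum tax:
  Base (financial-statement income): ₹588,500
  Exemption: ₹588,500 ≤ ₹600,000, so full ₹118,000 applies
  Base: ₹588,500 − ₹118,000 = ₹470,500
  ₹470,500 × 22% = ₹103,510

Excess of supplementary minimum tax over ordinary income tax: ₹103,510 − ₹84,660 = ₹18,850.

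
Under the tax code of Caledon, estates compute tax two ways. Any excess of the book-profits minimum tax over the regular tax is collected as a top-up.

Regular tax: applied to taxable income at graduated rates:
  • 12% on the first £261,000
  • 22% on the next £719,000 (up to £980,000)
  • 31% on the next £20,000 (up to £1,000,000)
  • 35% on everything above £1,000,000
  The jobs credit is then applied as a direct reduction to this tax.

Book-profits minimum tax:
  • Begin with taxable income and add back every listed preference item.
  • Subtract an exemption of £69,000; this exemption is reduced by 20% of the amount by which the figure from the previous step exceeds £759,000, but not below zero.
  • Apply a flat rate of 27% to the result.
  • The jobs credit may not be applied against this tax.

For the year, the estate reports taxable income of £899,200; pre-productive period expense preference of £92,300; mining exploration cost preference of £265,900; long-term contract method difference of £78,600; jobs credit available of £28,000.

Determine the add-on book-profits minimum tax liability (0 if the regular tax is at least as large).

£216,996

Book-profits minimum tax:
  Adjusted income: £899,200 + £92,300 + £265,900 + £78,600 = £1,336,000
  Exemption: 20% × (£1,336,000 − £759,000) = £115,400 ≥ £69,000, so the exemption is fully phased out
  Base: £1,336,000 − £0 = £1,336,000
  £1,336,000 × 27% = £360,720

Regular tax:
  £261,000 × 12% = £31,320
  £638,200 × 22% = £140,404
  → £171,724
  Less jobs credit £28,000 → £143,724

Excess of book-profits minimum tax over regular tax: £360,720 − £143,724 = £216,996.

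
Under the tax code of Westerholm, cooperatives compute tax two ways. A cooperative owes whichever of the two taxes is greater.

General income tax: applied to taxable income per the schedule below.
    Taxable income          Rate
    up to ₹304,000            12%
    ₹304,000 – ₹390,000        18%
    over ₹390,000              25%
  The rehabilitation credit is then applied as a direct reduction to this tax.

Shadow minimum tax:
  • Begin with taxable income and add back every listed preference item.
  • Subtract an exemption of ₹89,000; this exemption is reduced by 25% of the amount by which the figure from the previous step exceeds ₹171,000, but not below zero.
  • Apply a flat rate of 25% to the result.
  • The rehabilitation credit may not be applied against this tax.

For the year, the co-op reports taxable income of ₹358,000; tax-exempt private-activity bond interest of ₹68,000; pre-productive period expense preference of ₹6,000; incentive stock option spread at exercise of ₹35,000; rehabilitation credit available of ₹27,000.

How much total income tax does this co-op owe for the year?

₹113,000

Shadow minimum tax:
  Adjusted income: ₹358,000 + ₹68,000 + ₹6,000 + ₹35,000 = ₹467,000
  Exemption: ₹89,000 − 25% × (₹467,000 − ₹171,000) = ₹89,000 − ₹74,000 = ₹15,000
  Base: ₹467,000 − ₹15,000 = ₹452,000
  ₹452,000 × 25% = ₹113,000

General income tax:
  ₹304,000 × 12% = ₹36,480
  ₹54,000 × 18% = ₹9,720
  → ₹46,200
  Less rehabilitation credit ₹27,000 → ₹19,200

₹113,000 > ₹19,200, so the shadow minimum tax is the binding amount.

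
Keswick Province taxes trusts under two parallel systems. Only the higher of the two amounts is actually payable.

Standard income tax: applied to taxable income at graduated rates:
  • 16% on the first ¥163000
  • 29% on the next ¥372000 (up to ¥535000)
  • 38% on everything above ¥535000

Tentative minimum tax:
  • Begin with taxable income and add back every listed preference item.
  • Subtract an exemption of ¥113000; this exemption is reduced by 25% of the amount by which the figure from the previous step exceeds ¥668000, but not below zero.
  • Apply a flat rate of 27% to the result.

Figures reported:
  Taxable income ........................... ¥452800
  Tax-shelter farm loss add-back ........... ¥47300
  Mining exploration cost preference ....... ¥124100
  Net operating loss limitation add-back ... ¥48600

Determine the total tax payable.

Tentative minimum tax:
  Adjusted income: ¥452800 + ¥47300 + ¥124100 + ¥48600 = ¥672800
  Exemption: ¥113000 − 25% × (¥672800 − ¥668000) = ¥113000 − ¥1200 = ¥111800
  Base: ¥672800 − ¥111800 = ¥561000
  ¥561000 × 27% = ¥151470

Standard income tax:
  ¥163000 × 16% = ¥26080
  ¥289800 × 29% = ¥84042
  → ¥110122

¥151470 > ¥110122, so the tentative minimum tax is the binding amount.

¥151470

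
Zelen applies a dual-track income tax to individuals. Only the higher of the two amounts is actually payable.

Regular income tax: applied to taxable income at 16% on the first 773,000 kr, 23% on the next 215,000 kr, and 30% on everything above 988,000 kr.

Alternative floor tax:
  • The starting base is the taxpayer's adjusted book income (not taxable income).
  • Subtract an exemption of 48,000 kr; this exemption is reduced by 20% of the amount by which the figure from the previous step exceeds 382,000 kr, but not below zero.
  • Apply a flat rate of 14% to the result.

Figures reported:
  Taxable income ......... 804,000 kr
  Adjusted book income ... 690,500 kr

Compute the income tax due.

Alternative floor tax:
  Base (adjusted book income): 690,500 kr
  Exemption: 20% × (690,500 kr − 382,000 kr) = 61,700 kr ≥ 48,000 kr, so the exemption is fully phased out
  Base: 690,500 kr − 0 kr = 690,500 kr
  690,500 kr × 14% = 96,670 kr

Regular income tax:
  773,000 kr × 16% = 123,680 kr
  31,000 kr × 23% = 7,130 kr
  → 130,810 kr

130,810 kr > 96,670 kr, so the regular income tax governs.

130,810 kr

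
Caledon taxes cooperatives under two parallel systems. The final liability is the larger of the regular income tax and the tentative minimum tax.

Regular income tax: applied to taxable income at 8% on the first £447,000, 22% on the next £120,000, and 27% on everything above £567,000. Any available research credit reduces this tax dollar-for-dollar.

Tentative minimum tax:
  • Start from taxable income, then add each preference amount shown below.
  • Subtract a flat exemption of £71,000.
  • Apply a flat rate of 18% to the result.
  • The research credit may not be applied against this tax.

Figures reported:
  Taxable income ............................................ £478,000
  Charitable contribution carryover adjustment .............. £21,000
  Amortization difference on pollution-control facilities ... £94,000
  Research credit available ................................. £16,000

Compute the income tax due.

£93,960

Tentative minimum tax:
  Adjusted income: £478,000 + £21,000 + £94,000 = £593,000
  Less exemption £71,000 → base £522,000
  £522,000 × 18% = £93,960

Regular income tax:
  £447,000 × 8% = £35,760
  £31,000 × 22% = £6,820
  → £42,580
  Less research credit £16,000 → £26,580

£93,960 > £26,580, so the tentative minimum tax is the binding amount.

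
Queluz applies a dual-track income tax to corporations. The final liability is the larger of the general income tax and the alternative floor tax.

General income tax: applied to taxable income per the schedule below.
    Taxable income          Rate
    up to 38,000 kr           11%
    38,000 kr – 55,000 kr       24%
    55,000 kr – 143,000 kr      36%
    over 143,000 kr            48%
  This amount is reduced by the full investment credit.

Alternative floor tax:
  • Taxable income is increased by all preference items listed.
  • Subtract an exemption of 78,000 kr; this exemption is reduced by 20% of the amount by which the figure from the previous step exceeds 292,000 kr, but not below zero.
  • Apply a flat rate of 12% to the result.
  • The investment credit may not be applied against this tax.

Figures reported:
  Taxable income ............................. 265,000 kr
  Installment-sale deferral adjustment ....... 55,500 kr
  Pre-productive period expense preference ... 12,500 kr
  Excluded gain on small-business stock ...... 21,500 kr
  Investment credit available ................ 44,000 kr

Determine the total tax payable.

54,500 kr

Alternative floor tax:
  Adjusted income: 265,000 kr + 55,500 kr + 12,500 kr + 21,500 kr = 354,500 kr
  Exemption: 78,000 kr − 20% × (354,500 kr − 292,000 kr) = 78,000 kr − 12,500 kr = 65,500 kr
  Base: 354,500 kr − 65,500 kr = 289,000 kr
  289,000 kr × 12% = 34,680 kr

General income tax:
  38,000 kr × 11% = 4,180 kr
  17,000 kr × 24% = 4,080 kr
  88,000 kr × 36% = 31,680 kr
  122,000 kr × 48% = 58,560 kr
  → 98,500 kr
  Less investment credit 44,000 kr → 54,500 kr

54,500 kr > 34,680 kr, so the general income tax governs.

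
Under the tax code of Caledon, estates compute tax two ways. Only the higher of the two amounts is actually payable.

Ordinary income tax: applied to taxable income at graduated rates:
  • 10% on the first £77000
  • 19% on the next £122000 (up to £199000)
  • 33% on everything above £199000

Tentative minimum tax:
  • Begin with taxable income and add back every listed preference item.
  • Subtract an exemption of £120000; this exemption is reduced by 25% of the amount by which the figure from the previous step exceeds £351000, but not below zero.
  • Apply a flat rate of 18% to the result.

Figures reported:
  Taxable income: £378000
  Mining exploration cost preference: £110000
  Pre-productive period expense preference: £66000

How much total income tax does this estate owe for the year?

Ordinary income tax:
  £77000 × 10% = £7700
  £122000 × 19% = £23180
  £179000 × 33% = £59070
  → £89950

Tentative minimum tax:
  Adjusted income: £378000 + £110000 + £66000 = £554000
  Exemption: £120000 − 25% × (£554000 − £351000) = £120000 − £50750 = £69250
  Base: £554000 − £69250 = £484750
  £484750 × 18% = £87255

£89950 > £87255, so the ordinary income tax governs.

£89950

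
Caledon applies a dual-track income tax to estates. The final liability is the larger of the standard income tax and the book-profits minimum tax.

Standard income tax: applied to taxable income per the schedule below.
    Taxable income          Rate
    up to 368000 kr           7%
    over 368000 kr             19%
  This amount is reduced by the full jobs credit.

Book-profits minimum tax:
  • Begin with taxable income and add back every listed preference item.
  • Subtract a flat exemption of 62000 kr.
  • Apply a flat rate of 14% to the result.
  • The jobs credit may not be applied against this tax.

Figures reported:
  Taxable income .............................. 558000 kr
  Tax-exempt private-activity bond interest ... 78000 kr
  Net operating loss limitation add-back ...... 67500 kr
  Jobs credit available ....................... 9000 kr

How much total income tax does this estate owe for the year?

Standard income tax:
  368000 kr × 7% = 25760 kr
  190000 kr × 19% = 36100 kr
  → 61860 kr
  Less jobs credit 9000 kr → 52860 kr

Book-profits minimum tax:
  Adjusted income: 558000 kr + 78000 kr + 67500 kr = 703500 kr
  Less exemption 62000 kr → base 641500 kr
  641500 kr × 14% = 89810 kr

89810 kr > 52860 kr, so the book-profits minimum tax is the binding amount.

89810 kr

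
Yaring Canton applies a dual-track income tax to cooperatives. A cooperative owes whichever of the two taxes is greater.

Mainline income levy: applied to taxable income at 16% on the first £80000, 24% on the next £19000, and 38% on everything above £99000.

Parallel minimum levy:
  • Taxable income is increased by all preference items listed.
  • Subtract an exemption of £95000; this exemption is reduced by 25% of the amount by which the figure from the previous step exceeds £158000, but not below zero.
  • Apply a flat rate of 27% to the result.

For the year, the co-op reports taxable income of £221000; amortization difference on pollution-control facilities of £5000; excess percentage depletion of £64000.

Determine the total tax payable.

Parallel minimum levy:
  Adjusted income: £221000 + £5000 + £64000 = £290000
  Exemption: £95000 − 25% × (£290000 − £158000) = £95000 − £33000 = £62000
  Base: £290000 − £62000 = £228000
  £228000 × 27% = £61560

Mainline income levy:
  £80000 × 16% = £12800
  £19000 × 24% = £4560
  £122000 × 38% = £46360
  → £63720

£63720 > £61560, so the mainline income levy governs.

£63720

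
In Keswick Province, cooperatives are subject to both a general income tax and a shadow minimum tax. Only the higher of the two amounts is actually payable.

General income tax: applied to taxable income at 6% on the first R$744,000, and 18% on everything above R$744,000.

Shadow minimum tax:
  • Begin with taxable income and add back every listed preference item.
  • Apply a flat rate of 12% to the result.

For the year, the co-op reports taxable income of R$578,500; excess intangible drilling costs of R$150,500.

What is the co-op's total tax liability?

Shadow minimum tax:
  Adjusted income: R$578,500 + R$150,500 = R$729,000
  R$729,000 × 12% = R$87,480

General income tax:
  R$578,500 × 6% = R$34,710

R$87,480 > R$34,710, so the shadow minimum tax is the binding amount.

R$87,480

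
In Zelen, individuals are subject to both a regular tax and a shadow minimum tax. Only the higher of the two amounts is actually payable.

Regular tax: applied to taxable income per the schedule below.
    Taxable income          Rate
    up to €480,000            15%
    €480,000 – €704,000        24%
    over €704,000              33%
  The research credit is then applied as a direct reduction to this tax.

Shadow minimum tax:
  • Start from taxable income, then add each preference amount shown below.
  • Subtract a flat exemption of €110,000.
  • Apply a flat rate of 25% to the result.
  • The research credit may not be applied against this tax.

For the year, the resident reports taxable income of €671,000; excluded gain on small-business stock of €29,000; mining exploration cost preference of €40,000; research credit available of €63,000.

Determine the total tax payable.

€157,500

Shadow minimum tax:
  Adjusted income: €671,000 + €29,000 + €40,000 = €740,000
  Less exemption €110,000 → base €630,000
  €630,000 × 25% = €157,500

Regular tax:
  €480,000 × 15% = €72,000
  €191,000 × 24% = €45,840
  → €117,840
  Less research credit €63,000 → €54,840

€157,500 > €54,840, so the shadow minimum tax is the binding amount.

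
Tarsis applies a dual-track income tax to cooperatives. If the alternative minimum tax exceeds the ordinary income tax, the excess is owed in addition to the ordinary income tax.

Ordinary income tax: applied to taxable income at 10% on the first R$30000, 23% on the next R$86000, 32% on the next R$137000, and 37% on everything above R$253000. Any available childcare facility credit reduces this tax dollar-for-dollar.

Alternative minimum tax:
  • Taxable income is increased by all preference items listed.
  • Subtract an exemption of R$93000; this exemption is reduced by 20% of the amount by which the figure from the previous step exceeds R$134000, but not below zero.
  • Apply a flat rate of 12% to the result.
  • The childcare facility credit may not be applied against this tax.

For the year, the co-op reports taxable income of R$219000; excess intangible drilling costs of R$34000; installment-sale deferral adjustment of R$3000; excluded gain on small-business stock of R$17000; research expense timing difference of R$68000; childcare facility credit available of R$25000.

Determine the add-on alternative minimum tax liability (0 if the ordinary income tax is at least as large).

R$3988

Ordinary income tax:
  R$30000 × 10% = R$3000
  R$86000 × 23% = R$19780
  R$103000 × 32% = R$32960
  → R$55740
  Less childcare facility credit R$25000 → R$30740

Alternative minimum tax:
  Adjusted income: R$219000 + R$34000 + R$3000 + R$17000 + R$68000 = R$341000
  Exemption: R$93000 − 20% × (R$341000 − R$134000) = R$93000 − R$41400 = R$51600
  Base: R$341000 − R$51600 = R$289400
  R$289400 × 12% = R$34728

Excess of alternative minimum tax over ordinary income tax: R$34728 − R$30740 = R$3988.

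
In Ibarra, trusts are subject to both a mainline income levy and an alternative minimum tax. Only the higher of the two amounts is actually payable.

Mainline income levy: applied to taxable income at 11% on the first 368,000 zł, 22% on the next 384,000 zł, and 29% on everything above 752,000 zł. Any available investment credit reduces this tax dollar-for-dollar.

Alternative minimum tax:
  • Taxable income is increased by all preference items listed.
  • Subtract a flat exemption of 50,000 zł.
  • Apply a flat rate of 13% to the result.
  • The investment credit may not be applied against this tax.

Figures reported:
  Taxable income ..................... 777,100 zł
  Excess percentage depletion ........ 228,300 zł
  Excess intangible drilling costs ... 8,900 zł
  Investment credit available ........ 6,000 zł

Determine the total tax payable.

Mainline income levy:
  368,000 zł × 11% = 40,480 zł
  384,000 zł × 22% = 84,480 zł
  25,100 zł × 29% = 7,279 zł
  → 132,239 zł
  Less investment credit 6,000 zł → 126,239 zł

Alternative minimum tax:
  Adjusted income: 777,100 zł + 228,300 zł + 8,900 zł = 1,014,300 zł
  Less exemption 50,000 zł → base 964,300 zł
  964,300 zł × 13% = 125,359 zł

126,239 zł > 125,359 zł, so the mainline income levy governs.

126,239 zł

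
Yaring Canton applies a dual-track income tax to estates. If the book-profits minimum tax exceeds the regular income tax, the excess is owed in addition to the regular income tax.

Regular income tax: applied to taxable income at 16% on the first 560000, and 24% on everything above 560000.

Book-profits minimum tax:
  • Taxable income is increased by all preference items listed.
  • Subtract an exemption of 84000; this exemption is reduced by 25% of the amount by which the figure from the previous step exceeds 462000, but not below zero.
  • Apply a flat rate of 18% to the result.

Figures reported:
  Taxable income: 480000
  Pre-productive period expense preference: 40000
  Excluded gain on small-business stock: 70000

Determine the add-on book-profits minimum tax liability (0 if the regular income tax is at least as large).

Regular income tax:
  480000 × 16% = 76800

Book-profits minimum tax:
  Adjusted income: 480000 + 40000 + 70000 = 590000
  Exemption: 84000 − 25% × (590000 − 462000) = 84000 − 32000 = 52000
  Base: 590000 − 52000 = 538000
  538000 × 18% = 96840

Excess of book-profits minimum tax over regular income tax: 96840 − 76800 = 20040.

20040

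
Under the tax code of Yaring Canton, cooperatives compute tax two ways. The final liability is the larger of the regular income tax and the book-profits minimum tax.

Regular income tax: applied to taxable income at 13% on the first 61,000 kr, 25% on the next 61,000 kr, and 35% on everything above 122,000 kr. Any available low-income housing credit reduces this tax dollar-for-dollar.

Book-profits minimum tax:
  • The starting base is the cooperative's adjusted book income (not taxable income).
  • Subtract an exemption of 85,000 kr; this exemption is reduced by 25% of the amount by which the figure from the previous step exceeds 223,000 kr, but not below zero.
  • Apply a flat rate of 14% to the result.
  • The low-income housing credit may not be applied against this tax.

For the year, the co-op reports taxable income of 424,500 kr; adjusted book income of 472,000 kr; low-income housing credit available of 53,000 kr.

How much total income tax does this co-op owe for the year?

76,055 kr

Regular income tax:
  61,000 kr × 13% = 7,930 kr
  61,000 kr × 25% = 15,250 kr
  302,500 kr × 35% = 105,875 kr
  → 129,055 kr
  Less low-income housing credit 53,000 kr → 76,055 kr

Book-profits minimum tax:
  Base (adjusted book income): 472,000 kr
  Exemption: 85,000 kr − 25% × (472,000 kr − 223,000 kr) = 85,000 kr − 62,250 kr = 22,750 kr
  Base: 472,000 kr − 22,750 kr = 449,250 kr
  449,250 kr × 14% = 62,895 kr

76,055 kr > 62,895 kr, so the regular income tax governs.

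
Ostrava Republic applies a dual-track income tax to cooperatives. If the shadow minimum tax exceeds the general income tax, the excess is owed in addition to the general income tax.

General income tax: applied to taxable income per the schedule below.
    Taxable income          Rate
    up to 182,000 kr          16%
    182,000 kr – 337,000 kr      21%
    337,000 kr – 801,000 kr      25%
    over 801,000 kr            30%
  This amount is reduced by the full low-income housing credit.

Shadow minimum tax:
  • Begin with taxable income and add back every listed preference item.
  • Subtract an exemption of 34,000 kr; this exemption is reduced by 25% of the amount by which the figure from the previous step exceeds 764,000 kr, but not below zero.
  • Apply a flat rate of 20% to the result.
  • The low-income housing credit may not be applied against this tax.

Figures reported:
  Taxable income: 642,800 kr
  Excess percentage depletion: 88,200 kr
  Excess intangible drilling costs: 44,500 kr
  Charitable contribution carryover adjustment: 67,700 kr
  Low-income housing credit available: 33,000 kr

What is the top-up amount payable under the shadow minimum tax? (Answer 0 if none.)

Shadow minimum tax:
  Adjusted income: 642,800 kr + 88,200 kr + 44,500 kr + 67,700 kr = 843,200 kr
  Exemption: 34,000 kr − 25% × (843,200 kr − 764,000 kr) = 34,000 kr − 19,800 kr = 14,200 kr
  Base: 843,200 kr − 14,200 kr = 829,000 kr
  829,000 kr × 20% = 165,800 kr

General income tax:
  182,000 kr × 16% = 29,120 kr
  155,000 kr × 21% = 32,550 kr
  305,800 kr × 25% = 76,450 kr
  → 138,120 kr
  Less low-income housing credit 33,000 kr → 105,120 kr

Excess of shadow minimum tax over general income tax: 165,800 kr − 105,120 kr = 60,680 kr.

60,680 kr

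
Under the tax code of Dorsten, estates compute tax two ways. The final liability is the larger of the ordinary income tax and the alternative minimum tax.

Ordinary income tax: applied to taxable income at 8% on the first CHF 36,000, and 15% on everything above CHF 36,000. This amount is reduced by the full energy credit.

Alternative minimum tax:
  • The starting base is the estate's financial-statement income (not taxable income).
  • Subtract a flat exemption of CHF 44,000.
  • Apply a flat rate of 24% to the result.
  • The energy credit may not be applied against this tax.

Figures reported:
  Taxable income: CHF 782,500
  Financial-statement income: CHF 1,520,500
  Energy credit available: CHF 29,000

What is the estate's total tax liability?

Alternative minimum tax:
  Base (financial-statement income): CHF 1,520,500
  Less exemption CHF 44,000 → base CHF 1,476,500
  CHF 1,476,500 × 24% = CHF 354,360

Ordinary income tax:
  CHF 36,000 × 8% = CHF 2,880
  CHF 746,500 × 15% = CHF 111,975
  → CHF 114,855
  Less energy credit CHF 29,000 → CHF 85,855

CHF 354,360 > CHF 85,855, so the alternative minimum tax is the binding amount.

CHF 354,360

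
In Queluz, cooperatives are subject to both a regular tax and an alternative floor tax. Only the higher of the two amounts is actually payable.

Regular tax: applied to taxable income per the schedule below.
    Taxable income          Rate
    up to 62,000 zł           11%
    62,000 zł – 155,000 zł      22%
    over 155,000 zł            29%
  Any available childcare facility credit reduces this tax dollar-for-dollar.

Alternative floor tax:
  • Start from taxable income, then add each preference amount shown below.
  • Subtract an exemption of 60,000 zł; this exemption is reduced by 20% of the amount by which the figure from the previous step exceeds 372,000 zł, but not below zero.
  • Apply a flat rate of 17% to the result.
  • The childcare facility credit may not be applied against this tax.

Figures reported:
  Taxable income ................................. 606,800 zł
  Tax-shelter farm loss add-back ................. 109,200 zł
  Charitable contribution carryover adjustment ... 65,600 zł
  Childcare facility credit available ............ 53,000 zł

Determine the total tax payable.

132,872 zł

Regular tax:
  62,000 zł × 11% = 6,820 zł
  93,000 zł × 22% = 20,460 zł
  451,800 zł × 29% = 131,022 zł
  → 158,302 zł
  Less childcare facility credit 53,000 zł → 105,302 zł

Alternative floor tax:
  Adjusted income: 606,800 zł + 109,200 zł + 65,600 zł = 781,600 zł
  Exemption: 20% × (781,600 zł − 372,000 zł) = 81,920 zł ≥ 60,000 zł, so the exemption is fully phased out
  Base: 781,600 zł − 0 zł = 781,600 zł
  781,600 zł × 17% = 132,872 zł

132,872 zł > 105,302 zł, so the alternative floor tax is the binding amount.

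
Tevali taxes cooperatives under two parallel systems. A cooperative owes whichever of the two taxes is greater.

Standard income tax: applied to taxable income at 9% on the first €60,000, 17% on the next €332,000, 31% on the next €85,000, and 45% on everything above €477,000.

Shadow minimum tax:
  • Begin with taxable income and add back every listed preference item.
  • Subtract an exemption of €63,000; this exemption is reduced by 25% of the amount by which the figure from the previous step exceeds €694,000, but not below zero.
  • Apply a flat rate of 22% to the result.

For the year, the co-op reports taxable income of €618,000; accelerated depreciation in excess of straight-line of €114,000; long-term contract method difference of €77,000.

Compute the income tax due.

Standard income tax:
  €60,000 × 9% = €5,400
  €332,000 × 17% = €56,440
  €85,000 × 31% = €26,350
  €141,000 × 45% = €63,450
  → €151,640

Shadow minimum tax:
  Adjusted income: €618,000 + €114,000 + €77,000 = €809,000
  Exemption: €63,000 − 25% × (€809,000 − €694,000) = €63,000 − €28,750 = €34,250
  Base: €809,000 − €34,250 = €774,750
  €774,750 × 22% = €170,445

€170,445 > €151,640, so the shadow minimum tax is the binding amount.

€170,445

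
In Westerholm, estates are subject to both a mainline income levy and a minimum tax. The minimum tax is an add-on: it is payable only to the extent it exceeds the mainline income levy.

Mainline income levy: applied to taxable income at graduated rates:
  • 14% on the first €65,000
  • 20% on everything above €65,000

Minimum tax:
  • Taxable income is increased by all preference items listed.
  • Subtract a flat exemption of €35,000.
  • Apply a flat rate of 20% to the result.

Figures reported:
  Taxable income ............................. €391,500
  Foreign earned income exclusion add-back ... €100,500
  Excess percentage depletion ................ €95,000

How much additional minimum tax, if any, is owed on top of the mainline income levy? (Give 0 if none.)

€36,000

Mainline income levy:
  €65,000 × 14% = €9,100
  €326,500 × 20% = €65,300
  → €74,400

Minimum tax:
  Adjusted income: €391,500 + €100,500 + €95,000 = €587,000
  Less exemption €35,000 → base €552,000
  €552,000 × 20% = €110,400

Excess of minimum tax over mainline income levy: €110,400 − €74,400 = €36,000.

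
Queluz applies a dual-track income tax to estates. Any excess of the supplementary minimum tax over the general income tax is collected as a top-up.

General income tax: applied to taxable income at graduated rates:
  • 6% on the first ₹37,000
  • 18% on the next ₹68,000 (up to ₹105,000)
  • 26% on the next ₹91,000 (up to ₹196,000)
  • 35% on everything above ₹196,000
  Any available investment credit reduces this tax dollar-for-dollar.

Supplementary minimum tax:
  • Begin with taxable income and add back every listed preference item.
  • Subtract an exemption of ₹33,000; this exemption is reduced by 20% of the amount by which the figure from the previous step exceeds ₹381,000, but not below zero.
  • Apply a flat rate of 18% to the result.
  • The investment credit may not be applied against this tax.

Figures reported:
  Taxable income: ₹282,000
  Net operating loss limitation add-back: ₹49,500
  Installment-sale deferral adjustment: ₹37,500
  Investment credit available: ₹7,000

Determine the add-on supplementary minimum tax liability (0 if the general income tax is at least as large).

General income tax:
  ₹37,000 × 6% = ₹2,220
  ₹68,000 × 18% = ₹12,240
  ₹91,000 × 26% = ₹23,660
  ₹86,000 × 35% = ₹30,100
  → ₹68,220
  Less investment credit ₹7,000 → ₹61,220

Supplementary minimum tax:
  Adjusted income: ₹282,000 + ₹49,500 + ₹37,500 = ₹369,000
  Exemption: ₹369,000 ≤ ₹381,000, so full ₹33,000 applies
  Base: ₹369,000 − ₹33,000 = ₹336,000
  ₹336,000 × 18% = ₹60,480

₹60,480 ≤ ₹61,220, so no add-on is due.

₹0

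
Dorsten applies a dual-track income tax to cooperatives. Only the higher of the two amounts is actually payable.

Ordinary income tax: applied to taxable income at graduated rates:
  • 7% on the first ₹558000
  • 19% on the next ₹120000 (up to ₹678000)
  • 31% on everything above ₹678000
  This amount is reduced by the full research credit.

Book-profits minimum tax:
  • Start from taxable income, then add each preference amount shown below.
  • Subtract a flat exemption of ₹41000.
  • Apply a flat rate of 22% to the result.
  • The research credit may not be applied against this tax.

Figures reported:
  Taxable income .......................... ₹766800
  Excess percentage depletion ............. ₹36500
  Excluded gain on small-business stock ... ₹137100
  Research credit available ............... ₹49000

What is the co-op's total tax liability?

₹197868

Book-profits minimum tax:
  Adjusted income: ₹766800 + ₹36500 + ₹137100 = ₹940400
  Less exemption ₹41000 → base ₹899400
  ₹899400 × 22% = ₹197868

Ordinary income tax:
  ₹558000 × 7% = ₹39060
  ₹120000 × 19% = ₹22800
  ₹88800 × 31% = ₹27528
  → ₹89388
  Less research credit ₹49000 → ₹40388

₹197868 > ₹40388, so the book-profits minimum tax is the binding amount.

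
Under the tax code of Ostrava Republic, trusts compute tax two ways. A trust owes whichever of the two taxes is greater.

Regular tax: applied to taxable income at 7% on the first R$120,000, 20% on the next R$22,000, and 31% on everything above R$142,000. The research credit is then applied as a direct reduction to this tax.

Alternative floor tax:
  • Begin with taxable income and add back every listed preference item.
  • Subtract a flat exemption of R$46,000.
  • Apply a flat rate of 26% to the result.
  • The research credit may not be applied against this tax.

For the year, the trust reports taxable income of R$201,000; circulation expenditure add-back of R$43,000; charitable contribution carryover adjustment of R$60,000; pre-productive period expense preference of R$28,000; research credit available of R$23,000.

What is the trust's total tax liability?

Alternative floor tax:
  Adjusted income: R$201,000 + R$43,000 + R$60,000 + R$28,000 = R$332,000
  Less exemption R$46,000 → base R$286,000
  R$286,000 × 26% = R$74,360

Regular tax:
  R$120,000 × 7% = R$8,400
  R$22,000 × 20% = R$4,400
  R$59,000 × 31% = R$18,290
  → R$31,090
  Less research credit R$23,000 → R$8,090

R$74,360 > R$8,090, so the alternative floor tax is the binding amount.

R$74,360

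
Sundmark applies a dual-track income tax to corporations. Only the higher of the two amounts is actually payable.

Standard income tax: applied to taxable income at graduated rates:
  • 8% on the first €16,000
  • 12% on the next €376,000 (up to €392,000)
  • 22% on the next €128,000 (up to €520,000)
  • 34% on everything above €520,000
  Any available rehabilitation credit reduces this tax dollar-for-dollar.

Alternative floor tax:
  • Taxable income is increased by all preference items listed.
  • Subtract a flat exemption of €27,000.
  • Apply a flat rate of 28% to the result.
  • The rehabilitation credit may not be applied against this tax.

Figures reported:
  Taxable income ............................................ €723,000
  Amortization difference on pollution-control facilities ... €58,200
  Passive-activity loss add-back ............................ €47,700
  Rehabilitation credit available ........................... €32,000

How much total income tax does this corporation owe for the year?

€224,532

Standard income tax:
  €16,000 × 8% = €1,280
  €376,000 × 12% = €45,120
  €128,000 × 22% = €28,160
  €203,000 × 34% = €69,020
  → €143,580
  Less rehabilitation credit €32,000 → €111,580

Alternative floor tax:
  Adjusted income: €723,000 + €58,200 + €47,700 = €828,900
  Less exemption €27,000 → base €801,900
  €801,900 × 28% = €224,532

€224,532 > €111,580, so the alternative floor tax is the binding amount.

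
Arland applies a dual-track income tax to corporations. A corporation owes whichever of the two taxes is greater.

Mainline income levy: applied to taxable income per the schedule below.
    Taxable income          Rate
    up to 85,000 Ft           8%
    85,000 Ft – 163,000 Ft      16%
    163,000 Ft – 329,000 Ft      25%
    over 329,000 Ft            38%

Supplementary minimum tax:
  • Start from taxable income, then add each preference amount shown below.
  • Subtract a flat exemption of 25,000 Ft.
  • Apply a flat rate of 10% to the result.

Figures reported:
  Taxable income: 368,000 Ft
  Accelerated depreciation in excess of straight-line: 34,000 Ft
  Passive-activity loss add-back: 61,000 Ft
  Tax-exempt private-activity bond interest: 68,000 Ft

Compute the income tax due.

Supplementary minimum tax:
  Adjusted income: 368,000 Ft + 34,000 Ft + 61,000 Ft + 68,000 Ft = 531,000 Ft
  Less exemption 25,000 Ft → base 506,000 Ft
  506,000 Ft × 10% = 50,600 Ft

Mainline income levy:
  85,000 Ft × 8% = 6,800 Ft
  78,000 Ft × 16% = 12,480 Ft
  166,000 Ft × 25% = 41,500 Ft
  39,000 Ft × 38% = 14,820 Ft
  → 75,600 Ft

75,600 Ft > 50,600 Ft, so the mainline income levy governs.

75,600 Ft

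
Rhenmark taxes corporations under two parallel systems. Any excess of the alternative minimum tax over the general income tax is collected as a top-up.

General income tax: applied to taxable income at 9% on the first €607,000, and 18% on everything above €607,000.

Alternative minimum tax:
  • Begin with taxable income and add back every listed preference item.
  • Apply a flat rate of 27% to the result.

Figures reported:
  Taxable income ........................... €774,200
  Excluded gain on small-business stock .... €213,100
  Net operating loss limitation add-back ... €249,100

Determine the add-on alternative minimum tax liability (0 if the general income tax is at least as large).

€249,102

General income tax:
  €607,000 × 9% = €54,630
  €167,200 × 18% = €30,096
  → €84,726

Alternative minimum tax:
  Adjusted income: €774,200 + €213,100 + €249,100 = €1,236,400
  €1,236,400 × 27% = €333,828

Excess of alternative minimum tax over general income tax: €333,828 − €84,726 = €249,102.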